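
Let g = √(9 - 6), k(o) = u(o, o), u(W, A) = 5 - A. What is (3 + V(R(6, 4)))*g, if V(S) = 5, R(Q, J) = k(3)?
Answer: 8*√3 ≈ 13.856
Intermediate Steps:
k(o) = 5 - o
R(Q, J) = 2 (R(Q, J) = 5 - 1*3 = 5 - 3 = 2)
g = √3 ≈ 1.7320
(3 + V(R(6, 4)))*g = (3 + 5)*√3 = 8*√3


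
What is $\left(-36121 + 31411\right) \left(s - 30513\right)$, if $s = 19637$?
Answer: $51225960$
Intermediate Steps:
$\left(-36121 + 31411\right) \left(s - 30513\right) = \left(-36121 + 31411\right) \left(19637 - 30513\right) = \left(-4710\right) \left(-10876\right) = 51225960$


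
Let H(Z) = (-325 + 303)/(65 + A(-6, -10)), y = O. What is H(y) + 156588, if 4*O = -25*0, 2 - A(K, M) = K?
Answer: 11430902/73 ≈ 1.5659e+5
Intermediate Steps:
A(K, M) = 2 - K
O = 0 (O = (-25*0)/4 = (¼)*0 = 0)
y = 0
H(Z) = -22/73 (H(Z) = (-325 + 303)/(65 + (2 - 1*(-6))) = -22/(65 + (2 + 6)) = -22/(65 + 8) = -22/73)
H(y) + 156588 = -22/73 + 156588 = 11430902/73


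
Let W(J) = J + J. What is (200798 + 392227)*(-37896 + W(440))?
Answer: -21951413400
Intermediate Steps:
W(J) = 2*J
(200798 + 392227)*(-37896 + W(440)) = (200798 + 392227)*(-37896 + 2*440) = 593025*(-37896 + 880) = 593025*(-37016) = -21951413400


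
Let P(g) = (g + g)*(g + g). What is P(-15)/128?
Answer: 225/32 ≈ 7.0313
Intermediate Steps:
P(g) = 4*g² (P(g) = (2*g)*(2*g) = 4*g²)
P(-15)/128 = (4*(-15)²)/128 = (4*225)*(1/128) = 900*(1/128) = 225/32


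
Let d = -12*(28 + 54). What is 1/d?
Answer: -1/984 ≈ -0.0010163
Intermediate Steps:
d = -984 (d = -12*82 = -984)
1/d = 1/(-984) = -1/984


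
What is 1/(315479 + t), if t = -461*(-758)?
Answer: 1/664917 ≈ 1.5039e-6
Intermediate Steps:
t = 349438
1/(315479 + t) = 1/(315479 + 349438) = 1/664917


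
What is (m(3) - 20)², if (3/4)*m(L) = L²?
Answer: 64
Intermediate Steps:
m(L) = 4*L²/3
(m(3) - 20)² = ((4/3)*3² - 20)² = ((4/3)*9 - 20)² = (12 - 20)² = (-8)² = 64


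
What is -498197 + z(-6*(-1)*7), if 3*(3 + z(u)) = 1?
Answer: -1494599/3 ≈ -4.9820e+5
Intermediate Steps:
z(u) = -8/3 (z(u) = -3 + (1/3)*1 = -3 + 1/3 = -8/3)
-498197 + z(-6*(-1)*7) = -498197 - 8/3 = -1494599/3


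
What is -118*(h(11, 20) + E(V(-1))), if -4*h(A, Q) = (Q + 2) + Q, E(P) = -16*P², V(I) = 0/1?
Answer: 1239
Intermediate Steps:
V(I) = 0 (V(I) = 0*1 = 0)
h(A, Q) = -½ - Q/2 (h(A, Q) = -((Q + 2) + Q)/4 = -((2 + Q) + Q)/4 = -(2 + 2*Q)/4 = -½ - Q/2)
-118*(h(11, 20) + E(V(-1))) = -118*((-½ - ½*20) - 16*0²) = -118*((-½ - 10) - 16*0) = -118*(-21/2 + 0) = -118*(-21/2) = 1239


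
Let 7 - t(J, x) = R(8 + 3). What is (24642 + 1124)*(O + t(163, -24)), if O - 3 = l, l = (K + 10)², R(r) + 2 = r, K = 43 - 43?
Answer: 2602366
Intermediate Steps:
K = 0
R(r) = -2 + r
t(J, x) = -2 (t(J, x) = 7 - (-2 + (8 + 3)) = 7 - (-2 + 11) = 7 - 1*9 = 7 - 9 = -2)
l = 100 (l = (0 + 10)² = 10² = 100)
O = 103 (O = 3 + 100 = 103)
(24642 + 1124)*(O + t(163, -24)) = (24642 + 1124)*(103 - 2) = 25766*101 = 2602366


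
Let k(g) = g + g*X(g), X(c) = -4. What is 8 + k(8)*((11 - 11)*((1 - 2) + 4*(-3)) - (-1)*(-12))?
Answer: 296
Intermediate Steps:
k(g) = -3*g (k(g) = g + g*(-4) = g - 4*g = -3*g)
8 + k(8)*((11 - 11)*((1 - 2) + 4*(-3)) - (-1)*(-12)) = 8 + (-3*8)*((11 - 11)*((1 - 2) + 4*(-3)) - (-1)*(-12)) = 8 - 24*(0*(-1 - 12) - 1*12) = 8 - 24*(0*(-13) - 12) = 8 - 24*(0 - 12) = 8 - 24*(-12) = 8 + 288 = 296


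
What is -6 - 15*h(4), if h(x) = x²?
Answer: -246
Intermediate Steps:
-6 - 15*h(4) = -6 - 15*4² = -6 - 15*16 = -6 - 240 = -246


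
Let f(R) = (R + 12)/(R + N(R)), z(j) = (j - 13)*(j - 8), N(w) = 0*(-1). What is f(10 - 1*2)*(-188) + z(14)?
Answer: -464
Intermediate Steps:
N(w) = 0
z(j) = (-13 + j)*(-8 + j)
f(R) = (12 + R)/R (f(R) = (R + 12)/(R + 0) = (12 + R)/R)
f(10 - 1*2)*(-188) + z(14) = ((12 + (10 - 1*2))/(10 - 1*2))*(-188) + (104 + 14**2 - 21*14) = ((12 + (10 - 2))/(10 - 2))*(-188) + (104 + 196 - 294) = ((12 + 8)/8)*(-188) + 6 = ((1/8)*20)*(-188) + 6 = (5/2)*(-188) + 6 = -470 + 6 = -464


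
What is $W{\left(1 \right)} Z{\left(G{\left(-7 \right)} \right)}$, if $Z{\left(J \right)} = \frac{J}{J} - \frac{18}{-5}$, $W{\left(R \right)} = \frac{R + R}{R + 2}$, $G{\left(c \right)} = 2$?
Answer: $\frac{46}{15} \approx 3.0667$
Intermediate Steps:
$W{\left(R \right)} = \frac{2 R}{2 + R}$
$Z{\left(J \right)} = \frac{23}{5}$ ($Z{\left(J \right)} = 1 - - \frac{18}{5} = 1 + \frac{18}{5} = \frac{23}{5}$)
$W{\left(1 \right)} Z{\left(G{\left(-7 \right)} \right)} = 2 \cdot 1 \frac{1}{2 + 1} \cdot \frac{23}{5} = 2 \cdot 1 \cdot \frac{1}{3} \cdot \frac{23}{5} = \frac{2}{3} \cdot \frac{23}{5} = \frac{46}{15}$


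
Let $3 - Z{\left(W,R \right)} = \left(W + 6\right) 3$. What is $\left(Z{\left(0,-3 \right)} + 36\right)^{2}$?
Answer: $441$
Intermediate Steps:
$Z{\left(W,R \right)} = -15 - 3 W$ ($Z{\left(W,R \right)} = 3 - \left(W + 6\right) 3 = 3 - \left(6 + W\right) 3 = 3 - \left(18 + 3 W\right) = -15 - 3 W$)
$\left(Z{\left(0,-3 \right)} + 36\right)^{2} = \left(\left(-15 - 0\right) + 36\right)^{2} = \left(\left(-15 + 0\right) + 36\right)^{2} = \left(-15 + 36\right)^{2} = 21^{2} = 441$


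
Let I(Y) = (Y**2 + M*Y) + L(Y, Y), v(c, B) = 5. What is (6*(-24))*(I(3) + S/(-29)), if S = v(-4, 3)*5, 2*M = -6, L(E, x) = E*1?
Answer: -8928/29 ≈ -307.86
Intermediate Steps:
L(E, x) = E
M = -3 (M = (1/2)*(-6) = -3)
S = 25 (S = 5*5 = 25)
I(Y) = Y**2 - 2*Y (I(Y) = (Y**2 - 3*Y) + Y = Y**2 - 2*Y)
(6*(-24))*(I(3) + S/(-29)) = (6*(-24))*(3*(-2 + 3) + 25/(-29)) = -144*(3*1 + 25*(-1/29)) = -144*(3 - 25/29) = -144*62/29 = -8928/29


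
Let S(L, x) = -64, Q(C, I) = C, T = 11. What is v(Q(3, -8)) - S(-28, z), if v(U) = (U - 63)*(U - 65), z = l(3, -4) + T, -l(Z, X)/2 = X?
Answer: 3784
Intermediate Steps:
l(Z, X) = -2*X
z = 19 (z = -2*(-4) + 11 = 8 + 11 = 19)
v(U) = (-65 + U)*(-63 + U) (v(U) = (-63 + U)*(-65 + U) = (-65 + U)*(-63 + U))
v(Q(3, -8)) - S(-28, z) = (4095 + 3² - 128*3) - 1*(-64) = (4095 + 9 - 384) + 64 = 3720 + 64 = 3784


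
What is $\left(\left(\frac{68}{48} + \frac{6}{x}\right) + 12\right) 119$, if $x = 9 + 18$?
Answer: $\frac{58429}{36} \approx 1623.0$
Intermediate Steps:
$x = 27$
$\left(\left(\frac{68}{48} + \frac{6}{x}\right) + 12\right) 119 = \left(\left(\frac{68}{48} + \frac{6}{27}\right) + 12\right) 119 = \left(\left(68 \cdot \frac{1}{48} + 6 \cdot \frac{1}{27}\right) + 12\right) 119 = \left(\left(\frac{17}{12} + \frac{2}{9}\right) + 12\right) 119 = \left(\frac{59}{36} + 12\right) 119 = \frac{491}{36} \cdot 119 = \frac{58429}{36}$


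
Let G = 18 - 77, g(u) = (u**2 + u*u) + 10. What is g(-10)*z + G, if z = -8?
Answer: -1739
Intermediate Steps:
g(u) = 10 + 2*u**2 (g(u) = (u**2 + u**2) + 10 = 2*u**2 + 10 = 10 + 2*u**2)
G = -59
g(-10)*z + G = (10 + 2*(-10)**2)*(-8) - 59 = (10 + 2*100)*(-8) - 59 = (10 + 200)*(-8) - 59 = 210*(-8) - 59 = -1680 - 59 = -1739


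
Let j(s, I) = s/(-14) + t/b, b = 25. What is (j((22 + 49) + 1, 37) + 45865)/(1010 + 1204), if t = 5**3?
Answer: 53509/2583 ≈ 20.716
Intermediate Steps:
t = 125
j(s, I) = 5 - s/14 (j(s, I) = s/(-14) + 125/25 = s*(-1/14) + 125*(1/25) = -s/14 + 5 = 5 - s/14)
(j((22 + 49) + 1, 37) + 45865)/(1010 + 1204) = ((5 - ((22 + 49) + 1)/14) + 45865)/(1010 + 1204) = ((5 - (71 + 1)/14) + 45865)/2214 = ((5 - 1/14*72) + 45865)*(1/2214) = ((5 - 36/7) + 45865)*(1/2214) = (-1/7 + 45865)*(1/2214) = (321054/7)*(1/2214) = 53509/2583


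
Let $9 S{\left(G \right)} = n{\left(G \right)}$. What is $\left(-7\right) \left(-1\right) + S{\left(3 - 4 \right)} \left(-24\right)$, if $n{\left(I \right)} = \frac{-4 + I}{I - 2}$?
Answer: $\frac{23}{9} \approx 2.5556$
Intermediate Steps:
$n{\left(I \right)} = \frac{-4 + I}{-2 + I}$
$S{\left(G \right)} = \frac{-4 + G}{9 \left(-2 + G\right)}$ ($S{\left(G \right)} = \frac{\frac{1}{-2 + G} \left(-4 + G\right)}{9} = \frac{-4 + G}{9 \left(-2 + G\right)}$)
$\left(-7\right) \left(-1\right) + S{\left(3 - 4 \right)} \left(-24\right) = \left(-7\right) \left(-1\right) + \frac{-4 + \left(3 - 4\right)}{9 \left(-2 + \left(3 - 4\right)\right)} \left(-24\right) = 7 + \frac{-4 + \left(3 - 4\right)}{9 \left(-2 + \left(3 - 4\right)\right)} \left(-24\right) = 7 + \frac{-4 - 1}{9 \left(-2 - 1\right)} \left(-24\right) = 7 + \frac{1}{9} \frac{1}{-3} \left(-5\right) \left(-24\right) = 7 + \frac{1}{9} \left(- \frac{1}{3}\right) \left(-5\right) \left(-24\right) = 7 + \frac{5}{27} \left(-24\right) = 7 - \frac{40}{9} = \frac{23}{9}$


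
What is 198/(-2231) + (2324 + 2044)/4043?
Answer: 688038/693841 ≈ 0.99164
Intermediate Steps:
198/(-2231) + (2324 + 2044)/4043 = 198*(-1/2231) + 4368*(1/4043) = -198/2231 + 336/311 = 688038/693841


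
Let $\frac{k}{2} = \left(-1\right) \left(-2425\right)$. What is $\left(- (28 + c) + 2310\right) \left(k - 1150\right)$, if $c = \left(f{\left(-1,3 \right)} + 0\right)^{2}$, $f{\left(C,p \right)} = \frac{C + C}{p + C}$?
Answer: $8439700$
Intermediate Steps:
$k = 4850$ ($k = 2 \left(\left(-1\right) \left(-2425\right)\right) = 2 \cdot 2425 = 4850$)
$f{\left(C,p \right)} = \frac{2 C}{C + p}$
$c = 1$ ($c = \left(2 \left(-1\right) \frac{1}{-1 + 3} + 0\right)^{2} = \left(2 \left(-1\right) \frac{1}{2} + 0\right)^{2} = \left(-1 + 0\right)^{2} = \left(-1\right)^{2} = 1$)
$\left(- (28 + c) + 2310\right) \left(k - 1150\right) = \left(- (28 + 1) + 2310\right) \left(4850 - 1150\right) = \left(\left(-1\right) 29 + 2310\right) 3700 = \left(-29 + 2310\right) 3700 = 2281 \cdot 3700 = 8439700$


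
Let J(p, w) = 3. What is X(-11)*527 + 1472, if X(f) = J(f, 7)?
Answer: 3053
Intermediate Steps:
X(f) = 3
X(-11)*527 + 1472 = 3*527 + 1472 = 1581 + 1472 = 3053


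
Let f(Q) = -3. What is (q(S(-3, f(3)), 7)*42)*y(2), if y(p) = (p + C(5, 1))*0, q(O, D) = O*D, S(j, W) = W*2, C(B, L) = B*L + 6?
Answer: 0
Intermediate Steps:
C(B, L) = 6 + B*L
S(j, W) = 2*W
q(O, D) = D*O
y(p) = 0 (y(p) = (p + (6 + 5*1))*0 = (p + (6 + 5))*0 = (p + 11)*0 = (11 + p)*0 = 0)
(q(S(-3, f(3)), 7)*42)*y(2) = ((7*(2*(-3)))*42)*0 = ((7*(-6))*42)*0 = -42*42*0 = -1764*0 = 0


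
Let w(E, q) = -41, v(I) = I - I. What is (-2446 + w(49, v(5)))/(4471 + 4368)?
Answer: -2487/8839 ≈ -0.28137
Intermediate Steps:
v(I) = 0
(-2446 + w(49, v(5)))/(4471 + 4368) = (-2446 - 41)/(4471 + 4368) = -2487/8839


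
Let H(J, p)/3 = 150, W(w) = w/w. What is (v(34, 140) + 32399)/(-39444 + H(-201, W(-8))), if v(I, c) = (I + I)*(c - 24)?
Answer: -13429/12998 ≈ -1.0332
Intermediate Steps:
W(w) = 1
H(J, p) = 450 (H(J, p) = 3*150 = 450)
v(I, c) = 2*I*(-24 + c) (v(I, c) = (2*I)*(-24 + c) = 2*I*(-24 + c))
(v(34, 140) + 32399)/(-39444 + H(-201, W(-8))) = (2*34*(-24 + 140) + 32399)/(-39444 + 450) = (2*34*116 + 32399)/(-38994) = (7888 + 32399)*(-1/38994) = 40287*(-1/38994) = -13429/12998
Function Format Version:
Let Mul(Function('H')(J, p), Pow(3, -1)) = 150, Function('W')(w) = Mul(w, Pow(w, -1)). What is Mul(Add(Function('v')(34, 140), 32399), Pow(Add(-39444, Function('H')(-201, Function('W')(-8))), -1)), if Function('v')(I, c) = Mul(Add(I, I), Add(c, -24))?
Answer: Rational(-13429, 12998) ≈ -1.0332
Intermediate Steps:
Function('W')(w) = 1
Function('H')(J, p) = 450 (Function('H')(J, p) = Mul(3, 150) = 450)
Function('v')(I, c) = Mul(2, I, Add(-24, c)) (Function('v')(I, c) = Mul(Mul(2, I), Add(-24, c)) = Mul(2, I, Add(-24, c)))
Mul(Add(Function('v')(34, 140), 32399), Pow(Add(-39444, Function('H')(-201, Function('W')(-8))), -1)) = Mul(Add(Mul(2, 34, Add(-24, 140)), 32399), Pow(Add(-39444, 450), -1)) = Mul(Add(Mul(2, 34, 116), 32399), Pow(-38994, -1)) = Mul(Add(7888, 32399), Rational(-1, 38994)) = Mul(40287, Rational(-1, 38994)) = Rational(-13429, 12998)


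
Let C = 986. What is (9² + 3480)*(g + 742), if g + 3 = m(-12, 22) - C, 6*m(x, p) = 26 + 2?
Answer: -862949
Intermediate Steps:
m(x, p) = 14/3 (m(x, p) = (26 + 2)/6 = (⅙)*28 = 14/3)
g = -2953/3 (g = -3 + (14/3 - 1*986) = -3 + (14/3 - 986) = -3 - 2944/3 = -2953/3 ≈ -984.33)
(9² + 3480)*(g + 742) = (9² + 3480)*(-2953/3 + 742) = (81 + 3480)*(-727/3) = 3561*(-727/3) = -862949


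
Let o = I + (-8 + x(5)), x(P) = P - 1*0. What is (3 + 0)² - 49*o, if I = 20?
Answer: -824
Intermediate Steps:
x(P) = P (x(P) = P + 0 = P)
o = 17 (o = 20 + (-8 + 5) = 20 - 3 = 17)
(3 + 0)² - 49*o = (3 + 0)² - 49*17 = 3² - 833 = 9 - 833 = -824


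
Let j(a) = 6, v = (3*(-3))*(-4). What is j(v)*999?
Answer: 5994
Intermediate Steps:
v = 36 (v = -9*(-4) = 36)
j(v)*999 = 6*999 = 5994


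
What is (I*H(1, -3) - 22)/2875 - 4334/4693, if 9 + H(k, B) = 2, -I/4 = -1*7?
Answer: -13483324/13492375 ≈ -0.99933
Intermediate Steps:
I = 28 (I = -(-4)*7 = -4*(-7) = 28)
H(k, B) = -7 (H(k, B) = -9 + 2 = -7)
(I*H(1, -3) - 22)/2875 - 4334/4693 = (28*(-7) - 22)/2875 - 4334/4693 = (-196 - 22)*(1/2875) - 4334*1/4693 = -218*1/2875 - 4334/4693 = -218/2875 - 4334/4693 = -13483324/13492375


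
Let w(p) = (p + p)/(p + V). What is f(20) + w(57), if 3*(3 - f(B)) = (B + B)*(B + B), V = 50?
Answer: -169895/321 ≈ -529.27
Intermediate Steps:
w(p) = 2*p/(50 + p) (w(p) = (p + p)/(p + 50) = (2*p)/(50 + p) = 2*p/(50 + p))
f(B) = 3 - 4*B²/3 (f(B) = 3 - (B + B)*(B + B)/3 = 3 - 2*B*2*B/3 = 3 - 4*B²/3)
f(20) + w(57) = (3 - 4/3*20²) + 2*57/(50 + 57) = (3 - 4/3*400) + 2*57/107 = (3 - 1600/3) + 2*57*(1/107) = -1591/3 + 114/107 = -169895/321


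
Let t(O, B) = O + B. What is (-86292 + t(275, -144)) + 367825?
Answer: 281664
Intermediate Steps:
t(O, B) = B + O
(-86292 + t(275, -144)) + 367825 = (-86292 + (-144 + 275)) + 367825 = (-86292 + 131) + 367825 = -86161 + 367825 = 281664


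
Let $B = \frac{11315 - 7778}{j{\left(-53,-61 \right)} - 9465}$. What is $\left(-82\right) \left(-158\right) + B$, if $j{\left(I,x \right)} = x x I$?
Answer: $\frac{2677716631}{206678} \approx 12956.0$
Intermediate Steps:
$j{\left(I,x \right)} = I x^{2}$ ($j{\left(I,x \right)} = x^{2} I = I x^{2}$)
$B = - \frac{3537}{206678}$ ($B = \frac{11315 - 7778}{- 53 \left(-61\right)^{2} - 9465} = \frac{3537}{\left(-53\right) 3721 - 9465} = \frac{3537}{-197213 - 9465} = \frac{3537}{-206678} = 3537 \left(- \frac{1}{206678}\right) = - \frac{3537}{206678} \approx -0.017114$)
$\left(-82\right) \left(-158\right) + B = \left(-82\right) \left(-158\right) - \frac{3537}{206678} = 12956 - \frac{3537}{206678} = \frac{2677716631}{206678}$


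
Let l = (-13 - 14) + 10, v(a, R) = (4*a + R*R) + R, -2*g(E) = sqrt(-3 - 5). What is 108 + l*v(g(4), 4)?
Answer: -232 + 68*I*sqrt(2) ≈ -232.0 + 96.167*I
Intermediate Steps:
g(E) = -I*sqrt(2) (g(E) = -sqrt(-3 - 5)/2 = -I*sqrt(2))
v(a, R) = R + R**2 + 4*a (v(a, R) = (4*a + R**2) + R = (R**2 + 4*a) + R = R + R**2 + 4*a)
l = -17 (l = -27 + 10 = -17)
108 + l*v(g(4), 4) = 108 - 17*(4 + 4**2 + 4*(-I*sqrt(2))) = 108 - 17*(4 + 16 - 4*I*sqrt(2)) = 108 - 17*(20 - 4*I*sqrt(2)) = 108 + (-340 + 68*I*sqrt(2)) = -232 + 68*I*sqrt(2)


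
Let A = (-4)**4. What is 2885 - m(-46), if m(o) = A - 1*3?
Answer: 2632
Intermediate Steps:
A = 256
m(o) = 253 (m(o) = 256 - 1*3 = 256 - 3 = 253)
2885 - m(-46) = 2885 - 1*253 = 2885 - 253 = 2632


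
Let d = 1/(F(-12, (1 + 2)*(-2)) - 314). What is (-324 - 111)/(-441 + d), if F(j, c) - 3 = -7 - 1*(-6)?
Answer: 135720/137593 ≈ 0.98639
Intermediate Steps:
F(j, c) = 2 (F(j, c) = 3 + (-7 - 1*(-6)) = 3 + (-7 + 6) = 3 - 1 = 2)
d = -1/312 (d = 1/(2 - 314) = 1/(-312) = -1/312 ≈ -0.0032051)
(-324 - 111)/(-441 + d) = (-324 - 111)/(-441 - 1/312) = -435/(-137593/312) = -435*(-312/137593) = 135720/137593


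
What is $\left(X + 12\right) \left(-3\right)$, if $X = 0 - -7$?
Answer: $-57$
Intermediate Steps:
$X = 7$ ($X = 0 + 7 = 7$)
$\left(X + 12\right) \left(-3\right) = \left(7 + 12\right) \left(-3\right) = 19 \left(-3\right) = -57$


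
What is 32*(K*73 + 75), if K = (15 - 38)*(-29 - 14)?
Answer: 2312704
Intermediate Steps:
K = 989 (K = -23*(-43) = 989)
32*(K*73 + 75) = 32*(989*73 + 75) = 32*(72197 + 75) = 32*72272 = 2312704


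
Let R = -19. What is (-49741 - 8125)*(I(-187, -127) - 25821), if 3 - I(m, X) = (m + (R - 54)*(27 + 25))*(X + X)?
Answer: 60035975000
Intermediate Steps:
I(m, X) = 3 - 2*X*(-3796 + m) (I(m, X) = 3 - (m + (-19 - 54)*(27 + 25))*(X + X) = 3 - (m - 73*52)*2*X = 3 - (m - 3796)*2*X = 3 - (-3796 + m)*2*X = 3 - 2*X*(-3796 + m))
(-49741 - 8125)*(I(-187, -127) - 25821) = (-49741 - 8125)*((3 + 7592*(-127) - 2*(-127)*(-187)) - 25821) = -57866*((3 - 964184 - 47498) - 25821) = -57866*(-1011679 - 25821) = -57866*(-1037500) = 60035975000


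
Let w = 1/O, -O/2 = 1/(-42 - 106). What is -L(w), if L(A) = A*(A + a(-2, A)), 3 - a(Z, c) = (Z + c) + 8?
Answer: 222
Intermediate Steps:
a(Z, c) = -5 - Z - c (a(Z, c) = 3 - ((Z + c) + 8) = 3 - (8 + Z + c) = 3 + (-8 - Z - c) = -5 - Z - c)
O = 1/74 (O = -2/(-42 - 106) = -2/(-148) = -2*(-1/148) = 1/74 ≈ 0.013514)
w = 74 (w = 1/(1/74) = 74)
L(A) = -3*A (L(A) = A*(A + (-5 - 1*(-2) - A)) = A*(A + (-5 + 2 - A)) = A*(A + (-3 - A)) = A*(-3) = -3*A)
-L(w) = -(-3)*74 = -1*(-222) = 222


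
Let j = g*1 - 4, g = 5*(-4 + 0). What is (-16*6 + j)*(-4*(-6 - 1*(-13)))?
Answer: 3360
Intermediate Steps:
g = -20 (g = 5*(-4) = -20)
j = -24 (j = -20*1 - 4 = -20 - 4 = -24)
(-16*6 + j)*(-4*(-6 - 1*(-13))) = (-16*6 - 24)*(-4*(-6 - 1*(-13))) = (-96 - 24)*(-4*(-6 + 13)) = -(-480)*7 = -120*(-28) = 3360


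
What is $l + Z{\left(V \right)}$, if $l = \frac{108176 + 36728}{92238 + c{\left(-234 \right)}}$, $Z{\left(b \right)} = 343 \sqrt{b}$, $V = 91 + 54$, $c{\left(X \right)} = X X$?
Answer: $\frac{72452}{73497} + 343 \sqrt{145} \approx 4131.3$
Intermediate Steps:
$c{\left(X \right)} = X^{2}$
$V = 145$
$l = \frac{72452}{73497}$ ($l = \frac{108176 + 36728}{92238 + \left(-234\right)^{2}} = \frac{144904}{92238 + 54756} = \frac{144904}{146994} = 144904 \cdot \frac{1}{146994} = \frac{72452}{73497} \approx 0.98578$)
$l + Z{\left(V \right)} = \frac{72452}{73497} + 343 \sqrt{145}$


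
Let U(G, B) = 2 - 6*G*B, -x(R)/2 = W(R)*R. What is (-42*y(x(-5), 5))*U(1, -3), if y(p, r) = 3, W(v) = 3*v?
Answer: -2520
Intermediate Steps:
x(R) = -6*R² (x(R) = -2*3*R*R = -6*R²)
U(G, B) = 2 - 6*B*G
(-42*y(x(-5), 5))*U(1, -3) = (-42*3)*(2 - 6*(-3)*1) = -126*(2 + 18) = -126*20 = -2520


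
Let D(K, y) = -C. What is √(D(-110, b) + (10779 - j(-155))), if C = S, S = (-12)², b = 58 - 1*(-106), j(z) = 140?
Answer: √10495 ≈ 102.45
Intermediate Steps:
b = 164 (b = 58 + 106 = 164)
S = 144
C = 144
D(K, y) = -144 (D(K, y) = -1*144 = -144)
√(D(-110, b) + (10779 - j(-155))) = √(-144 + (10779 - 1*140)) = √(-144 + (10779 - 140)) = √(-144 + 10639) = √10495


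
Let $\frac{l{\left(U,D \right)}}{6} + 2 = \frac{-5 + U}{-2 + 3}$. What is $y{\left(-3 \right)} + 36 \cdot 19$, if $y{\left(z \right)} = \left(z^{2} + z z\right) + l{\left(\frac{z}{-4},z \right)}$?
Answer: $\frac{1329}{2} \approx 664.5$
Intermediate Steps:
$l{\left(U,D \right)} = -42 + 6 U$ ($l{\left(U,D \right)} = -12 + 6 \frac{-5 + U}{-2 + 3} = -12 + 6 \frac{-5 + U}{1} = -12 + 6 \left(-5 + U\right) 1 = -12 + 6 \left(-5 + U\right) = -12 + \left(-30 + 6 U\right) = -42 + 6 U$)
$y{\left(z \right)} = -42 + 2 z^{2} - \frac{3 z}{2}$ ($y{\left(z \right)} = \left(z^{2} + z z\right) + \left(-42 + 6 \frac{z}{-4}\right) = \left(z^{2} + z^{2}\right) + \left(-42 + 6 z \left(- \frac{1}{4}\right)\right) = 2 z^{2} + \left(-42 + 6 \left(- \frac{z}{4}\right)\right) = 2 z^{2} - \left(42 + \frac{3 z}{2}\right) = -42 + 2 z^{2} - \frac{3 z}{2}$)
$y{\left(-3 \right)} + 36 \cdot 19 = \left(-42 + 2 \left(-3\right)^{2} - - \frac{9}{2}\right) + 36 \cdot 19 = \left(-42 + 2 \cdot 9 + \frac{9}{2}\right) + 684 = \left(-42 + 18 + \frac{9}{2}\right) + 684 = - \frac{39}{2} + 684 = \frac{1329}{2}$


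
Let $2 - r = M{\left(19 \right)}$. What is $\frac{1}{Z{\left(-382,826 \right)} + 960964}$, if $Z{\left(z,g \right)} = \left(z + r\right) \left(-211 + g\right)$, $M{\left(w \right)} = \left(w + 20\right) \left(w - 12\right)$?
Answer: $\frac{1}{559369} \approx 1.7877 \cdot 10^{-6}$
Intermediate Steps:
$M{\left(w \right)} = \left(-12 + w\right) \left(20 + w\right)$ ($M{\left(w \right)} = \left(20 + w\right) \left(-12 + w\right) = \left(-12 + w\right) \left(20 + w\right)$)
$r = -271$ ($r = 2 - \left(-240 + 19^{2} + 8 \cdot 19\right) = 2 - \left(-240 + 361 + 152\right) = 2 - 273 = -271$)
$Z{\left(z,g \right)} = \left(-271 + z\right) \left(-211 + g\right)$ ($Z{\left(z,g \right)} = \left(z - 271\right) \left(-211 + g\right) = \left(-271 + z\right) \left(-211 + g\right)$)
$\frac{1}{Z{\left(-382,826 \right)} + 960964} = \frac{1}{\left(57181 - 223846 - -80602 + 826 \left(-382\right)\right) + 960964} = \frac{1}{\left(57181 - 223846 + 80602 - 315532\right) + 960964} = \frac{1}{-401595 + 960964} = \frac{1}{559369}$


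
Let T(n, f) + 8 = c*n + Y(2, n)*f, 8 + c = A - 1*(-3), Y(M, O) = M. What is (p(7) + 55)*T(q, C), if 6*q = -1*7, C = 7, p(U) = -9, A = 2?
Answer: 437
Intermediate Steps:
c = -3 (c = -8 + (2 - 1*(-3)) = -8 + (2 + 3) = -8 + 5 = -3)
q = -7/6 (q = (-1*7)/6 = (1/6)*(-7) = -7/6 ≈ -1.1667)
T(n, f) = -8 - 3*n + 2*f (T(n, f) = -8 + (-3*n + 2*f) = -8 - 3*n + 2*f)
(p(7) + 55)*T(q, C) = (-9 + 55)*(-8 - 3*(-7/6) + 2*7) = 46*(-8 + 7/2 + 14) = 46*(19/2) = 437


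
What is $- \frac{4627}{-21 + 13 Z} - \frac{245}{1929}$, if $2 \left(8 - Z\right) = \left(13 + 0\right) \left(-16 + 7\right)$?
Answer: $- \frac{2609183}{464889} \approx -5.6125$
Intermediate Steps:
$Z = \frac{133}{2}$ ($Z = 8 - \frac{\left(13 + 0\right) \left(-16 + 7\right)}{2} = 8 - \frac{13 \left(-9\right)}{2} = 8 - - \frac{117}{2} = 8 + \frac{117}{2} = \frac{133}{2} \approx 66.5$)
$- \frac{4627}{-21 + 13 Z} - \frac{245}{1929} = - \frac{4627}{-21 + 13 \cdot \frac{133}{2}} - \frac{245}{1929} = - \frac{4627}{-21 + \frac{1729}{2}} - \frac{245}{1929} = - \frac{4627}{\frac{1687}{2}} - \frac{245}{1929} = \left(-4627\right) \frac{2}{1687} - \frac{245}{1929} = - \frac{1322}{241} - \frac{245}{1929} = - \frac{2609183}{464889}$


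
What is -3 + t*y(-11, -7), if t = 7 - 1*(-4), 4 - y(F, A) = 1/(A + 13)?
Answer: 235/6 ≈ 39.167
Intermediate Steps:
y(F, A) = 4 - 1/(13 + A) (y(F, A) = 4 - 1/(A + 13) = 4 - 1/(13 + A))
t = 11 (t = 7 + 4 = 11)
-3 + t*y(-11, -7) = -3 + 11*((51 + 4*(-7))/(13 - 7)) = -3 + 11*((51 - 28)/6) = -3 + 11*((⅙)*23) = -3 + 11*(23/6) = -3 + 253/6 = 235/6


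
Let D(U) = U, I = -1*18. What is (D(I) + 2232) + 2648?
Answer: 4862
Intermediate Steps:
I = -18
(D(I) + 2232) + 2648 = (-18 + 2232) + 2648 = 2214 + 2648 = 4862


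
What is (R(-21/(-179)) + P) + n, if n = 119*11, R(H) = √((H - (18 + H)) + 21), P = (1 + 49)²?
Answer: 3809 + √3 ≈ 3810.7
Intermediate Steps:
P = 2500 (P = 50² = 2500)
R(H) = √3 (R(H) = √((H + (-18 - H)) + 21) = √(-18 + 21) = √3)
n = 1309
(R(-21/(-179)) + P) + n = (√3 + 2500) + 1309 = (2500 + √3) + 1309 = 3809 + √3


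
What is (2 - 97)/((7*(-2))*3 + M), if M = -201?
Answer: 95/243 ≈ 0.39095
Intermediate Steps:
(2 - 97)/((7*(-2))*3 + M) = (2 - 97)/((7*(-2))*3 - 201) = -95/(-14*3 - 201) = -95/(-42 - 201) = -95/(-243) = -95*(-1/243) = 95/243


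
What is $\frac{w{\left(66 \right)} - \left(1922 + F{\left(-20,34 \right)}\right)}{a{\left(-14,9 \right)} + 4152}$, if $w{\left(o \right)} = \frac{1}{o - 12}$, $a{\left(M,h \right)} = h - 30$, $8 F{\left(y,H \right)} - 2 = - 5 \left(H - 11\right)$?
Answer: $- \frac{24241}{52488} \approx -0.46184$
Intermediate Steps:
$F{\left(y,H \right)} = \frac{57}{8} - \frac{5 H}{8}$ ($F{\left(y,H \right)} = \frac{1}{4} + \frac{\left(-5\right) \left(H - 11\right)}{8} = \frac{1}{4} + \frac{\left(-5\right) \left(-11 + H\right)}{8} = \frac{1}{4} + \frac{55 - 5 H}{8} = \frac{1}{4} - \left(- \frac{55}{8} + \frac{5 H}{8}\right) = \frac{57}{8} - \frac{5 H}{8}$)
$a{\left(M,h \right)} = -30 + h$
$w{\left(o \right)} = \frac{1}{-12 + o}$
$\frac{w{\left(66 \right)} - \left(1922 + F{\left(-20,34 \right)}\right)}{a{\left(-14,9 \right)} + 4152} = \frac{\frac{1}{-12 + 66} - \left(\frac{15433}{8} - \frac{85}{4}\right)}{\left(-30 + 9\right) + 4152} = \frac{\frac{1}{54} - \frac{15263}{8}}{-21 + 4152} = \frac{\frac{1}{54} - \frac{15263}{8}}{4131} = \left(\frac{1}{54} + \left(\frac{113}{8} - 1922\right)\right) \frac{1}{4131} = \left(\frac{1}{54} - \frac{15263}{8}\right) \frac{1}{4131} = \left(- \frac{412097}{216}\right) \frac{1}{4131} = - \frac{24241}{52488}$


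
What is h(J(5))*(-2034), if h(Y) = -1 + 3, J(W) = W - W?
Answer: -4068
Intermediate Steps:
J(W) = 0
h(Y) = 2
h(J(5))*(-2034) = 2*(-2034) = -4068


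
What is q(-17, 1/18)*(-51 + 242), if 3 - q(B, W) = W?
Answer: 10123/18 ≈ 562.39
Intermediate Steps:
q(B, W) = 3 - W
q(-17, 1/18)*(-51 + 242) = (3 - 1/18)*(-51 + 242) = (3 - 1*1/18)*191 = (3 - 1/18)*191 = (53/18)*191 = 10123/18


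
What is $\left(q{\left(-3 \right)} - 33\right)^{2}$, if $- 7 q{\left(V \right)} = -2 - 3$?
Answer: $\frac{51076}{49} \approx 1042.4$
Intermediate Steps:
$q{\left(V \right)} = \frac{5}{7}$ ($q{\left(V \right)} = - \frac{-2 - 3}{7} = \left(- \frac{1}{7}\right) \left(-5\right) = \frac{5}{7}$)
$\left(q{\left(-3 \right)} - 33\right)^{2} = \left(\frac{5}{7} - 33\right)^{2} = \left(- \frac{226}{7}\right)^{2} = \frac{51076}{49}$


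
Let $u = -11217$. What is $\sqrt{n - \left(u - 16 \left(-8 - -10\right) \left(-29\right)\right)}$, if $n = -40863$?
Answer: $i \sqrt{30574} \approx 174.85 i$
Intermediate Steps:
$\sqrt{n - \left(u - 16 \left(-8 - -10\right) \left(-29\right)\right)} = \sqrt{-40863 + \left(16 \left(-8 - -10\right) \left(-29\right) - -11217\right)} = \sqrt{-40863 + \left(16 \left(-8 + 10\right) \left(-29\right) + 11217\right)} = \sqrt{-40863 + \left(16 \cdot 2 \left(-29\right) + 11217\right)} = \sqrt{-40863 + \left(32 \left(-29\right) + 11217\right)} = \sqrt{-40863 + \left(-928 + 11217\right)} = \sqrt{-40863 + 10289} = \sqrt{-30574} = i \sqrt{30574}$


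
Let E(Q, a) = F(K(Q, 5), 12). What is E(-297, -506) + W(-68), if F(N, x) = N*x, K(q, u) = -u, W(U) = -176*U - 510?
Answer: 11398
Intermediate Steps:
W(U) = -510 - 176*U
E(Q, a) = -60 (E(Q, a) = -1*5*12 = -5*12 = -60)
E(-297, -506) + W(-68) = -60 + (-510 - 176*(-68)) = -60 + (-510 + 11968) = -60 + 11458 = 11398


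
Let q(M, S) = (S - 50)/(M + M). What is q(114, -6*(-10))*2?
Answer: 5/57 ≈ 0.087719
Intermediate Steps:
q(M, S) = (-50 + S)/(2*M) (q(M, S) = (-50 + S)/((2*M)) = (-50 + S)*(1/(2*M)) = (-50 + S)/(2*M))
q(114, -6*(-10))*2 = ((½)*(-50 - 6*(-10))/114)*2 = ((½)*(1/114)*(-50 + 60))*2 = ((½)*(1/114)*10)*2 = (5/114)*2 = 5/57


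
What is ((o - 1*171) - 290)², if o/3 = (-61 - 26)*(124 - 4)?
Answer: 1010031961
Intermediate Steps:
o = -31320 (o = 3*((-61 - 26)*(124 - 4)) = 3*(-87*120) = 3*(-10440) = -31320)
((o - 1*171) - 290)² = ((-31320 - 1*171) - 290)² = ((-31320 - 171) - 290)² = (-31491 - 290)² = (-31781)² = 1010031961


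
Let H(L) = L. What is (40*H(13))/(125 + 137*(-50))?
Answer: -104/1345 ≈ -0.077323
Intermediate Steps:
(40*H(13))/(125 + 137*(-50)) = (40*13)/(125 + 137*(-50)) = 520/(125 - 6850) = 520/(-6725) = 520*(-1/6725) = -104/1345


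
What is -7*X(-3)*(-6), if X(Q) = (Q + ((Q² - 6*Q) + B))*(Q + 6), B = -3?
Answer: 2646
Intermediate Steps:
X(Q) = (6 + Q)*(-3 + Q² - 5*Q) (X(Q) = (Q + ((Q² - 6*Q) - 3))*(Q + 6) = (Q + (-3 + Q² - 6*Q))*(6 + Q) = (-3 + Q² - 5*Q)*(6 + Q) = (6 + Q)*(-3 + Q² - 5*Q))
-7*X(-3)*(-6) = -7*(-18 + (-3)² + (-3)³ - 33*(-3))*(-6) = -7*(-18 + 9 - 27 + 99)*(-6) = -7*63*(-6) = -441*(-6) = 2646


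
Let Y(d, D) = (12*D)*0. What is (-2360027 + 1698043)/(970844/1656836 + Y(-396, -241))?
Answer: -274199730656/242711 ≈ -1.1297e+6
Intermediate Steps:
Y(d, D) = 0
(-2360027 + 1698043)/(970844/1656836 + Y(-396, -241)) = (-2360027 + 1698043)/(970844/1656836 + 0) = -661984/(970844*(1/1656836) + 0) = -661984/(242711/414209 + 0) = -661984/242711/414209 = -661984*414209/242711 = -274199730656/242711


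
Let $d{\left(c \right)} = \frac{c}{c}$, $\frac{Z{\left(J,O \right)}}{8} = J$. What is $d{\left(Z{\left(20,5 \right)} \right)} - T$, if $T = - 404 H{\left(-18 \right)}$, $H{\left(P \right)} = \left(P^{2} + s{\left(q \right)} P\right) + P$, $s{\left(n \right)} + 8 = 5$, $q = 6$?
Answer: $145441$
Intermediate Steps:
$Z{\left(J,O \right)} = 8 J$
$s{\left(n \right)} = -3$ ($s{\left(n \right)} = -8 + 5 = -3$)
$H{\left(P \right)} = P^{2} - 2 P$ ($H{\left(P \right)} = \left(P^{2} - 3 P\right) + P = P^{2} - 2 P$)
$d{\left(c \right)} = 1$
$T = -145440$ ($T = - 404 \left(- 18 \left(-2 - 18\right)\right) = - 404 \left(\left(-18\right) \left(-20\right)\right) = \left(-404\right) 360 = -145440$)
$d{\left(Z{\left(20,5 \right)} \right)} - T = 1 - -145440 = 1 + 145440 = 145441$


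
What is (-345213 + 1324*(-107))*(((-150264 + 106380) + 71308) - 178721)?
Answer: 73663634657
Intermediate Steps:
(-345213 + 1324*(-107))*(((-150264 + 106380) + 71308) - 178721) = (-345213 - 141668)*((-43884 + 71308) - 178721) = -486881*(27424 - 178721) = -486881*(-151297) = 73663634657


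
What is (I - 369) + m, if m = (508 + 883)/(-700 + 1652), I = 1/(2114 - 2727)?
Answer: -214487813/583576 ≈ -367.54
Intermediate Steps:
I = -1/613 (I = 1/(-613) = -1/613 ≈ -0.0016313)
m = 1391/952 ≈ 1.4611
(I - 369) + m = (-1/613 - 369) + 1391/952 = -226198/613 + 1391/952 = -214487813/583576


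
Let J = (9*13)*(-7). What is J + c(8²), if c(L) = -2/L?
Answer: -26209/32 ≈ -819.03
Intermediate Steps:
J = -819 (J = 117*(-7) = -819)
J + c(8²) = -819 - 2/(8²) = -819 - 2/64 = -819 - 2*1/64 = -819 - 1/32 = -26209/32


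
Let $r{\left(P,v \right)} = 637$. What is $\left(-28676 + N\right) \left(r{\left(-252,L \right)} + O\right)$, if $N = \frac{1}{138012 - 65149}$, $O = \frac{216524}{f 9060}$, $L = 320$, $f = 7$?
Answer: $- \frac{1010260739593402}{55011565} \approx -1.8365 \cdot 10^{7}$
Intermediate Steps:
$O = \frac{7733}{2265}$ ($O = \frac{216524}{7 \cdot 9060} = \frac{216524}{63420} = 216524 \cdot \frac{1}{63420} = \frac{7733}{2265} \approx 3.4141$)
$N = \frac{1}{72863} \approx 1.3724 \cdot 10^{-5}$
$\left(-28676 + N\right) \left(r{\left(-252,L \right)} + O\right) = \left(-28676 + \frac{1}{72863}\right) \left(637 + \frac{7733}{2265}\right) = \left(- \frac{2089419387}{72863}\right) \frac{1450538}{2265} = - \frac{1010260739593402}{55011565}$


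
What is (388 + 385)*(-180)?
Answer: -139140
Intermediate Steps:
(388 + 385)*(-180) = 773*(-180) = -139140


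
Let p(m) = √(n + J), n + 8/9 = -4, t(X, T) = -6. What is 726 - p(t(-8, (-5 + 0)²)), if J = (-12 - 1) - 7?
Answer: 726 - 4*I*√14/3 ≈ 726.0 - 4.9889*I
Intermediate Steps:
n = -44/9 (n = -8/9 - 4 = -44/9 ≈ -4.8889)
J = -20 (J = -13 - 7 = -20)
p(m) = 4*I*√14/3 (p(m) = √(-44/9 - 20) = √(-224/9) = 4*I*√14/3)
726 - p(t(-8, (-5 + 0)²)) = 726 - 4*I*√14/3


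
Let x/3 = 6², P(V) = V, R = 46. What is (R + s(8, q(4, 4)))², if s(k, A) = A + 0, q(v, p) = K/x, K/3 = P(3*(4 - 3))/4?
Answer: 4879681/2304 ≈ 2117.9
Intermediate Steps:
x = 108 (x = 3*6² = 3*36 = 108)
K = 9/4 (K = 3*((3*(4 - 3))/4) = 3*((3*1)*(¼)) = 3*(3*(¼)) = 3*(¾) = 9/4 ≈ 2.2500)
q(v, p) = 1/48 (q(v, p) = (9/4)/108 = (9/4)*(1/108) = 1/48)
s(k, A) = A
(R + s(8, q(4, 4)))² = (46 + 1/48)² = (2209/48)² = 4879681/2304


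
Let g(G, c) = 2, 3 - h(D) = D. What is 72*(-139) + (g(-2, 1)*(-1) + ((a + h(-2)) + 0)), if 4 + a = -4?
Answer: -10013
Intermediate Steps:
a = -8 (a = -4 - 4 = -8)
h(D) = 3 - D
72*(-139) + (g(-2, 1)*(-1) + ((a + h(-2)) + 0)) = 72*(-139) + (2*(-1) + ((-8 + (3 - 1*(-2))) + 0)) = -10008 + (-2 + ((-8 + (3 + 2)) + 0)) = -10008 + (-2 + ((-8 + 5) + 0)) = -10008 + (-2 + (-3 + 0)) = -10008 + (-2 - 3) = -10008 - 5 = -10013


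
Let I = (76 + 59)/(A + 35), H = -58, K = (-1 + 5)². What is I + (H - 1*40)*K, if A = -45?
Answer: -3163/2 ≈ -1581.5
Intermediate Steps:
K = 16 (K = 4² = 16)
I = -27/2 (I = (76 + 59)/(-45 + 35) = 135/(-10) = 135*(-⅒) = -27/2 ≈ -13.500)
I + (H - 1*40)*K = -27/2 + (-58 - 1*40)*16 = -27/2 + (-58 - 40)*16 = -27/2 - 98*16 = -27/2 - 1568 = -3163/2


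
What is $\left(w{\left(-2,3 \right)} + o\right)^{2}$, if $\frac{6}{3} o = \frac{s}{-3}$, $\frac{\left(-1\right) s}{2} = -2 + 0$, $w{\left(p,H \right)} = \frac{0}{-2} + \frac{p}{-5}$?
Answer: $\frac{16}{225} \approx 0.071111$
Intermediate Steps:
$w{\left(p,H \right)} = - \frac{p}{5}$ ($w{\left(p,H \right)} = 0 \left(- \frac{1}{2}\right) + p \left(- \frac{1}{5}\right) = 0 - \frac{p}{5} = - \frac{p}{5}$)
$s = 4$ ($s = - 2 \left(-2 + 0\right) = \left(-2\right) \left(-2\right) = 4$)
$o = - \frac{2}{3}$ ($o = \frac{4 \frac{1}{-3}}{2} = \frac{4 \left(- \frac{1}{3}\right)}{2} = \frac{1}{2} \left(- \frac{4}{3}\right) = - \frac{2}{3} \approx -0.66667$)
$\left(w{\left(-2,3 \right)} + o\right)^{2} = \left(\left(- \frac{1}{5}\right) \left(-2\right) - \frac{2}{3}\right)^{2} = \left(\frac{2}{5} - \frac{2}{3}\right)^{2} = \left(- \frac{4}{15}\right)^{2} = \frac{16}{225}$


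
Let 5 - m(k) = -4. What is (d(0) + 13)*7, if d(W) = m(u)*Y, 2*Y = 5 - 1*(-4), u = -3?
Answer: 749/2 ≈ 374.50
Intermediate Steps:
m(k) = 9 (m(k) = 5 - 1*(-4) = 5 + 4 = 9)
Y = 9/2 (Y = (5 - 1*(-4))/2 = (5 + 4)/2 = (½)*9 = 9/2 ≈ 4.5000)
d(W) = 81/2 (d(W) = 9*(9/2) = 81/2)
(d(0) + 13)*7 = (81/2 + 13)*7 = (107/2)*7 = 749/2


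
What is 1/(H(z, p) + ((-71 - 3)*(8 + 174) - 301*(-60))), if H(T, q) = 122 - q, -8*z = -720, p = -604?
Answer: 1/5318 ≈ 0.00018804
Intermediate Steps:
z = 90 (z = -⅛*(-720) = 90)
1/(H(z, p) + ((-71 - 3)*(8 + 174) - 301*(-60))) = 1/((122 - 1*(-604)) + ((-71 - 3)*(8 + 174) - 301*(-60))) = 1/((122 + 604) + (-74*182 + 18060)) = 1/(726 + (-13468 + 18060)) = 1/(726 + 4592) = 1/5318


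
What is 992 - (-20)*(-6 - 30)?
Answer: 272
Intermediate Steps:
992 - (-20)*(-6 - 30) = 992 - (-20)*(-36) = 992 - 1*720 = 992 - 720 = 272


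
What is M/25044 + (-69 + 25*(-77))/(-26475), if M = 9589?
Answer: 33756279/73671100 ≈ 0.45820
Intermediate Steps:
M/25044 + (-69 + 25*(-77))/(-26475) = 9589/25044 + (-69 + 25*(-77))/(-26475) = 9589*(1/25044) + (-69 - 1925)*(-1/26475) = 9589/25044 - 1994*(-1/26475) = 9589/25044 + 1994/26475 = 33756279/73671100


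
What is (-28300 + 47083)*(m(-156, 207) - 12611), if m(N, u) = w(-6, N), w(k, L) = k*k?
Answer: -236196225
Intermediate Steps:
w(k, L) = k²
m(N, u) = 36 (m(N, u) = (-6)² = 36)
(-28300 + 47083)*(m(-156, 207) - 12611) = (-28300 + 47083)*(36 - 12611) = 18783*(-12575) = -236196225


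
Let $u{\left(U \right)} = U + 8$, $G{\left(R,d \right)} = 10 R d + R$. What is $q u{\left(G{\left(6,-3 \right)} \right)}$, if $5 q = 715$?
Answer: $-23738$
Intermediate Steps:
$G{\left(R,d \right)} = R + 10 R d$ ($G{\left(R,d \right)} = 10 R d + R = R + 10 R d$)
$q = 143$ ($q = \frac{1}{5} \cdot 715 = 143$)
$u{\left(U \right)} = 8 + U$
$q u{\left(G{\left(6,-3 \right)} \right)} = 143 \left(8 + 6 \left(1 + 10 \left(-3\right)\right)\right) = 143 \left(8 + 6 \left(1 - 30\right)\right) = 143 \left(8 + 6 \left(-29\right)\right) = 143 \left(8 - 174\right) = 143 \left(-166\right) = -23738$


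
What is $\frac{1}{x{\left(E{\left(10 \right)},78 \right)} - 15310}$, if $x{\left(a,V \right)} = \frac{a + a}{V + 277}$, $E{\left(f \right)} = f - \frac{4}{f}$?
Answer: $- \frac{1775}{27175154} \approx -6.5317 \cdot 10^{-5}$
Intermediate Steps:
$E{\left(f \right)} = f - \frac{4}{f}$
$x{\left(a,V \right)} = \frac{2 a}{277 + V}$
$\frac{1}{x{\left(E{\left(10 \right)},78 \right)} - 15310} = \frac{1}{\frac{2 \left(10 - \frac{4}{10}\right)}{277 + 78} - 15310} = \frac{1}{\frac{2 \left(10 - \frac{2}{5}\right)}{355} - 15310} = \frac{1}{2 \left(10 - \frac{2}{5}\right) \frac{1}{355} - 15310} = \frac{1}{2 \cdot \frac{48}{5} \cdot \frac{1}{355} - 15310} = \frac{1}{\frac{96}{1775} - 15310} = \frac{1}{- \frac{27175154}{1775}} = - \frac{1775}{27175154}$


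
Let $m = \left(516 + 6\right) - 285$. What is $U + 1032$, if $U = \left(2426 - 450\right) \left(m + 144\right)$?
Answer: $753888$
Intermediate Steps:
$m = 237$ ($m = 522 - 285 = 237$)
$U = 752856$ ($U = \left(2426 - 450\right) \left(237 + 144\right) = 1976 \cdot 381 = 752856$)
$U + 1032 = 752856 + 1032 = 753888$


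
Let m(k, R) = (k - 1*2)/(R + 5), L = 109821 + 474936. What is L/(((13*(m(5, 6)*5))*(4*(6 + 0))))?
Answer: 714703/520 ≈ 1374.4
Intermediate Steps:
L = 584757
m(k, R) = (-2 + k)/(5 + R) (m(k, R) = (k - 2)/(5 + R) = (-2 + k)/(5 + R))
L/(((13*(m(5, 6)*5))*(4*(6 + 0)))) = 584757/(((13*(((-2 + 5)/(5 + 6))*5))*(4*(6 + 0)))) = 584757/(((13*((3/11)*5))*(4*6))) = 584757/(((13*(((1/11)*3)*5))*24)) = 584757/(((13*((3/11)*5))*24)) = 584757/(((13*(15/11))*24)) = 584757/(((195/11)*24)) = 584757/(4680/11) = 584757*(11/4680) = 714703/520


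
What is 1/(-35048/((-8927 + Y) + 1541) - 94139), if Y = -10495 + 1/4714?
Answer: -84291033/7934908339315 ≈ -1.0623e-5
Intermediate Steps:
Y = -49473429/4714 (Y = -10495 + 1/4714 = -49473429/4714 ≈ -10495.)
1/(-35048/((-8927 + Y) + 1541) - 94139) = 1/(-35048/((-8927 - 49473429/4714) + 1541) - 94139) = 1/(-35048/(-91555307/4714 + 1541) - 94139) = 1/(-35048/(-84291033/4714) - 94139) = 1/(-35048*(-4714/84291033) - 94139) = 1/(165216272/84291033 - 94139) = 1/(-7934908339315/84291033) = -84291033/7934908339315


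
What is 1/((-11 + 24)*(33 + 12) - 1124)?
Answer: -1/539 ≈ -0.0018553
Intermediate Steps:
1/((-11 + 24)*(33 + 12) - 1124) = 1/(13*45 - 1124) = 1/(585 - 1124) = 1/(-539) = -1/539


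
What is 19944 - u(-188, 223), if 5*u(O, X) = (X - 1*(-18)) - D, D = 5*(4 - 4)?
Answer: 99479/5 ≈ 19896.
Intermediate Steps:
D = 0 (D = 5*0 = 0)
u(O, X) = 18/5 + X/5 (u(O, X) = ((X - 1*(-18)) - 1*0)/5 = ((X + 18) + 0)/5 = ((18 + X) + 0)/5 = (18 + X)/5 = 18/5 + X/5)
19944 - u(-188, 223) = 19944 - (18/5 + (⅕)*223) = 19944 - (18/5 + 223/5) = 19944 - 1*241/5 = 19944 - 241/5 = 99479/5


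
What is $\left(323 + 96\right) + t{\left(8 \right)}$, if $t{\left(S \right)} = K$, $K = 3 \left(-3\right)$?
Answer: $410$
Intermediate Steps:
$K = -9$
$t{\left(S \right)} = -9$
$\left(323 + 96\right) + t{\left(8 \right)} = \left(323 + 96\right) - 9 = 419 - 9 = 410$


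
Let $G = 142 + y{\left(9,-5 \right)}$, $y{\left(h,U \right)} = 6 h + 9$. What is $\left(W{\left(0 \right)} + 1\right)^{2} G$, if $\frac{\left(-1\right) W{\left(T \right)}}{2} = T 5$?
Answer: $205$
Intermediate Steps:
$W{\left(T \right)} = - 10 T$ ($W{\left(T \right)} = - 2 T 5 = - 2 \cdot 5 T = - 10 T$)
$y{\left(h,U \right)} = 9 + 6 h$
$G = 205$ ($G = 142 + \left(9 + 6 \cdot 9\right) = 142 + \left(9 + 54\right) = 142 + 63 = 205$)
$\left(W{\left(0 \right)} + 1\right)^{2} G = \left(\left(-10\right) 0 + 1\right)^{2} \cdot 205 = \left(0 + 1\right)^{2} \cdot 205 = 1^{2} \cdot 205 = 1 \cdot 205 = 205$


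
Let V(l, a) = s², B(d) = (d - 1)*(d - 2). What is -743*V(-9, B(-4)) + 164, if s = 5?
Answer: -18411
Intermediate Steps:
B(d) = (-1 + d)*(-2 + d)
V(l, a) = 25 (V(l, a) = 5² = 25)
-743*V(-9, B(-4)) + 164 = -743*25 + 164 = -18575 + 164 = -18411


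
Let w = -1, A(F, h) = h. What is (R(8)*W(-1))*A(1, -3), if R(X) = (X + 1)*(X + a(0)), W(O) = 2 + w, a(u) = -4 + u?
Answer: -108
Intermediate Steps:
W(O) = 1 (W(O) = 2 - 1 = 1)
R(X) = (1 + X)*(-4 + X) (R(X) = (X + 1)*(X + (-4 + 0)) = (1 + X)*(X - 4) = (1 + X)*(-4 + X))
(R(8)*W(-1))*A(1, -3) = ((-4 + 8**2 - 3*8)*1)*(-3) = ((-4 + 64 - 24)*1)*(-3) = (36*1)*(-3) = 36*(-3) = -108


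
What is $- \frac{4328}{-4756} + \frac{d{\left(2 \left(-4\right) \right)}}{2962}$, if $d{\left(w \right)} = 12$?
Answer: $\frac{1609576}{1760909} \approx 0.91406$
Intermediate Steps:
$- \frac{4328}{-4756} + \frac{d{\left(2 \left(-4\right) \right)}}{2962} = - \frac{4328}{-4756} + \frac{12}{2962} = \left(-4328\right) \left(- \frac{1}{4756}\right) + 12 \cdot \frac{1}{2962} = \frac{1082}{1189} + \frac{6}{1481} = \frac{1609576}{1760909}$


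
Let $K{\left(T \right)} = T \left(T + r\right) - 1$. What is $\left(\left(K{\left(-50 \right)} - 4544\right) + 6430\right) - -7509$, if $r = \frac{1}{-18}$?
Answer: $\frac{107071}{9} \approx 11897.0$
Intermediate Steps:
$r = - \frac{1}{18} \approx -0.055556$
$K{\left(T \right)} = -1 + T \left(- \frac{1}{18} + T\right)$ ($K{\left(T \right)} = T \left(T - \frac{1}{18}\right) - 1 = T \left(- \frac{1}{18} + T\right) - 1 = -1 + T \left(- \frac{1}{18} + T\right)$)
$\left(\left(K{\left(-50 \right)} - 4544\right) + 6430\right) - -7509 = \left(\left(\left(-1 + \left(-50\right)^{2} - - \frac{25}{9}\right) - 4544\right) + 6430\right) - -7509 = \left(\left(\left(-1 + 2500 + \frac{25}{9}\right) - 4544\right) + 6430\right) + 7509 = \left(\left(\frac{22516}{9} - 4544\right) + 6430\right) + 7509 = \left(- \frac{18380}{9} + 6430\right) + 7509 = \frac{39490}{9} + 7509 = \frac{107071}{9}$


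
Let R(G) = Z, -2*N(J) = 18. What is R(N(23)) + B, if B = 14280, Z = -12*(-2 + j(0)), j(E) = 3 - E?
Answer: 14268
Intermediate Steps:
N(J) = -9 (N(J) = -½*18 = -9)
Z = -12 (Z = -12*(-2 + (3 - 1*0)) = -12*(-2 + (3 + 0)) = -12*(-2 + 3) = -12*1 = -12)
R(G) = -12
R(N(23)) + B = -12 + 14280 = 14268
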